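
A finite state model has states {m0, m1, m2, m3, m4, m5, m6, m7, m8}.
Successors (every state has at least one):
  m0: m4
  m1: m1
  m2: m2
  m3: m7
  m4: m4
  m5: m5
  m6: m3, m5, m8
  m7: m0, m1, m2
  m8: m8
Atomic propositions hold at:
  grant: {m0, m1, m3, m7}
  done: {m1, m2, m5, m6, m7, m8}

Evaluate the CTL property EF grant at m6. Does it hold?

Yes

EF grant: least fixpoint, start Z0 = {m0, m1, m3, m7}, add states with some successor in Z. Z1 = {m0, m1, m3, m6, m7}; fixed.
Sat(EF grant) = {m0, m1, m3, m6, m7}
m6 ∈ Sat(EF grant) = {m0, m1, m3, m6, m7}, so the formula holds at m6.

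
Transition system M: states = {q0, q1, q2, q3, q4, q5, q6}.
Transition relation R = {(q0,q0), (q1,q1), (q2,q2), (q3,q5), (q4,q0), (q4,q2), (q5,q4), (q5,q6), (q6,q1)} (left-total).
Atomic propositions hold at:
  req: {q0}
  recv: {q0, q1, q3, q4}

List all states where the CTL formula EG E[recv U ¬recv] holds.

Sat(¬recv) = {q2, q5, q6}
E[recv U ¬recv]: least fixpoint, start Z0 = Sat(¬recv) = {q2, q5, q6}, add states in Sat(recv) with some successor in Z. Z1 = {q2, q3, q4, q5, q6}; fixed.
Sat(E[recv U ¬recv]) = {q2, q3, q4, q5, q6}
EG E[recv U ¬recv]: greatest fixpoint, start Z0 = {q2, q3, q4, q5, q6}, keep only states in Sat with some successor in Z. Z1 = {q2, q3, q4, q5}; fixed.
Sat(EG E[recv U ¬recv]) = {q2, q3, q4, q5}

{q2, q3, q4, q5}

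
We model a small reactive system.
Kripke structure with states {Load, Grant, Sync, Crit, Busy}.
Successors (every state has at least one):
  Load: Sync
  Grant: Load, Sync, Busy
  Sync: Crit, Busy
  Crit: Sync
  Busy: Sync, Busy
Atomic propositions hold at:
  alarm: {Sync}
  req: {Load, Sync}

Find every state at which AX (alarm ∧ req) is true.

Sat(alarm ∧ req) = {Sync}
Sat(AX (alarm ∧ req)) = {s : every successor in {Sync}} = {Load, Crit}

{Load, Crit}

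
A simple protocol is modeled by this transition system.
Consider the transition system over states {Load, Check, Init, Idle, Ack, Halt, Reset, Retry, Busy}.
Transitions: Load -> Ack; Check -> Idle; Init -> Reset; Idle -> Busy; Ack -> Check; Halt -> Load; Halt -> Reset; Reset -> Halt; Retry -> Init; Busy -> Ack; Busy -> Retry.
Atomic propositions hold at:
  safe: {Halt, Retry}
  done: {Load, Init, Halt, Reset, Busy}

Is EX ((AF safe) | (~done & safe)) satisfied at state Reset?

AF safe: least fixpoint, start Z0 = {Halt, Retry}, add states with every successor in Z. Z1 = {Halt, Reset, Retry}; Z2 = {Init, Halt, Reset, Retry}; fixed.
Sat(AF safe) = {Init, Halt, Reset, Retry}
Sat(~done) = {Check, Idle, Ack, Retry}
Sat(~done & safe) = {Retry}
Sat((AF safe) | (~done & safe)) = {Init, Halt, Reset, Retry}
Sat(EX ((AF safe) | (~done & safe))) = {s : some successor in {Init, Halt, Reset, Retry}} = {Init, Halt, Reset, Retry, Busy}
Reset ∈ Sat(EX ((AF safe) | (~done & safe))) = {Init, Halt, Reset, Retry, Busy}, so the formula holds at Reset.

Yes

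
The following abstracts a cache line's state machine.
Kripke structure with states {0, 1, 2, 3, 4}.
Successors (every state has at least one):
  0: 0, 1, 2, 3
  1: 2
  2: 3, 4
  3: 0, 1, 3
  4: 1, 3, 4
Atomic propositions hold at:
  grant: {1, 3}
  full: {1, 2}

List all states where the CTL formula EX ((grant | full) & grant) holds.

Sat(grant | full) = {1, 2, 3}
Sat((grant | full) & grant) = {1, 3}
Sat(EX ((grant | full) & grant)) = {s : some successor in {1, 3}} = {0, 2, 3, 4}

{0, 2, 3, 4}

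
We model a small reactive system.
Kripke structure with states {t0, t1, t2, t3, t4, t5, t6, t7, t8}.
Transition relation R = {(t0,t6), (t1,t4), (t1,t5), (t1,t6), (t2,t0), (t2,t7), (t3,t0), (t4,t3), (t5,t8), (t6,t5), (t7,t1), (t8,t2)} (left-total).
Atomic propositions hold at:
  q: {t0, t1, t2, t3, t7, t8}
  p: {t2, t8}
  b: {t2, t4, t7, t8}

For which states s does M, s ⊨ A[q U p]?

A[q U p]: least fixpoint, start Z0 = Sat(p) = {t2, t8}, add states in Sat(q) with every successor in Z. Already a fixed point.
Sat(A[q U p]) = {t2, t8}

{t2, t8}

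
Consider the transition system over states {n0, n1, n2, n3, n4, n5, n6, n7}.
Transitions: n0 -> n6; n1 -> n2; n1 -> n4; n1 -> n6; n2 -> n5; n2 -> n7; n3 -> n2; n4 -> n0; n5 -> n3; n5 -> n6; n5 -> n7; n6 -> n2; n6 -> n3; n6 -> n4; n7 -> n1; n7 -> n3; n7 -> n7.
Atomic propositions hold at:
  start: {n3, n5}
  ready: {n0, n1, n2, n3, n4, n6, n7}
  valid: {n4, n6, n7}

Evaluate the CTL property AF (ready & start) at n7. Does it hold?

Sat(ready & start) = {n3}
AF (ready & start): least fixpoint, start Z0 = {n3}, add states with every successor in Z. Already a fixed point.
Sat(AF (ready & start)) = {n3}
n7 ∉ Sat(AF (ready & start)) = {n3}, so the formula does not hold at n7.

No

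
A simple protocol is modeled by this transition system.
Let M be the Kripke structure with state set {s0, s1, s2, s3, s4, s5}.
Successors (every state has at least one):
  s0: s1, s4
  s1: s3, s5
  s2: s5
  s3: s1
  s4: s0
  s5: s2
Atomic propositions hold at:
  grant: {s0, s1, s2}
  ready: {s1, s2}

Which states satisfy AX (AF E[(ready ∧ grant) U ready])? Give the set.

Sat(ready ∧ grant) = {s1, s2}
E[(ready ∧ grant) U ready]: least fixpoint, start Z0 = Sat(ready) = {s1, s2}, add states in Sat(ready ∧ grant) with some successor in Z. Already a fixed point.
Sat(E[(ready ∧ grant) U ready]) = {s1, s2}
AF E[(ready ∧ grant) U ready]: least fixpoint, start Z0 = {s1, s2}, add states with every successor in Z. Z1 = {s1, s2, s3, s5}; fixed.
Sat(AF E[(ready ∧ grant) U ready]) = {s1, s2, s3, s5}
Sat(AX (AF E[(ready ∧ grant) U ready])) = {s : every successor in {s1, s2, s3, s5}} = {s1, s2, s3, s5}

{s1, s2, s3, s5}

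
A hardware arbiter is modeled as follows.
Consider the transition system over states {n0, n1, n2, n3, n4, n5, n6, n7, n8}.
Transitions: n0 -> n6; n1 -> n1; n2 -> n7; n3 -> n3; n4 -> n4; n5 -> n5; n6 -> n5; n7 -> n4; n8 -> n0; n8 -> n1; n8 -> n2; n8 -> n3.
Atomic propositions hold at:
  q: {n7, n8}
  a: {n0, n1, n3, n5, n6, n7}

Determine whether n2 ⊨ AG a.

No

AG a: greatest fixpoint, start Z0 = {n0, n1, n3, n5, n6, n7}, keep only states in Sat with every successor in Z. Z1 = {n0, n1, n3, n5, n6}; fixed.
Sat(AG a) = {n0, n1, n3, n5, n6}
n2 ∉ Sat(AG a) = {n0, n1, n3, n5, n6}, so the formula does not hold at n2.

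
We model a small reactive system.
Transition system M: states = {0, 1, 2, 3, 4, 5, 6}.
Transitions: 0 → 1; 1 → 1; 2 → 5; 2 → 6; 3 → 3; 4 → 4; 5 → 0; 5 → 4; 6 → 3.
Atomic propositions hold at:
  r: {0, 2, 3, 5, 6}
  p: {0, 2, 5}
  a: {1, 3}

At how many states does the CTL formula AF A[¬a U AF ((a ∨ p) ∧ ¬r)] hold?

2

Sat(¬a) = {0, 2, 4, 5, 6}
Sat(a ∨ p) = {0, 1, 2, 3, 5}
Sat(¬r) = {1, 4}
Sat((a ∨ p) ∧ ¬r) = {1}
AF ((a ∨ p) ∧ ¬r): least fixpoint, start Z0 = {1}, add states with every successor in Z. Z1 = {0, 1}; fixed.
Sat(AF ((a ∨ p) ∧ ¬r)) = {0, 1}
A[¬a U AF ((a ∨ p) ∧ ¬r)]: least fixpoint, start Z0 = Sat(AF ((a ∨ p) ∧ ¬r)) = {0, 1}, add states in Sat(¬a) with every successor in Z. Already a fixed point.
Sat(A[¬a U AF ((a ∨ p) ∧ ¬r)]) = {0, 1}
AF A[¬a U AF ((a ∨ p) ∧ ¬r)]: least fixpoint, start Z0 = {0, 1}, add states with every successor in Z. Already a fixed point.
Sat(AF A[¬a U AF ((a ∨ p) ∧ ¬r)]) = {0, 1}
|Sat(AF A[¬a U AF ((a ∨ p) ∧ ¬r)])| = |{0, 1}| = 2.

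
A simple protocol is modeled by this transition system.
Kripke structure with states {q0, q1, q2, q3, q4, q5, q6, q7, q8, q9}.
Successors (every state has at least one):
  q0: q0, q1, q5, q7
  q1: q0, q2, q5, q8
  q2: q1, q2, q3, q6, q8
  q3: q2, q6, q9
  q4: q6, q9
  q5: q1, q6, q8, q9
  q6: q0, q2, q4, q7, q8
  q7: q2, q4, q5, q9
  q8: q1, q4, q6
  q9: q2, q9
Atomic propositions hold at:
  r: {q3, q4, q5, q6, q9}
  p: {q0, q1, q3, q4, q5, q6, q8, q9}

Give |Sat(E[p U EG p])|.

EG p: greatest fixpoint, start Z0 = {q0, q1, q3, q4, q5, q6, q8, q9}, keep only states in Sat with some successor in Z. Already a fixed point.
Sat(EG p) = {q0, q1, q3, q4, q5, q6, q8, q9}
E[p U EG p]: least fixpoint, start Z0 = Sat(EG p) = {q0, q1, q3, q4, q5, q6, q8, q9}, add states in Sat(p) with some successor in Z. Already a fixed point.
Sat(E[p U EG p]) = {q0, q1, q3, q4, q5, q6, q8, q9}
|Sat(E[p U EG p])| = |{q0, q1, q3, q4, q5, q6, q8, q9}| = 8.

8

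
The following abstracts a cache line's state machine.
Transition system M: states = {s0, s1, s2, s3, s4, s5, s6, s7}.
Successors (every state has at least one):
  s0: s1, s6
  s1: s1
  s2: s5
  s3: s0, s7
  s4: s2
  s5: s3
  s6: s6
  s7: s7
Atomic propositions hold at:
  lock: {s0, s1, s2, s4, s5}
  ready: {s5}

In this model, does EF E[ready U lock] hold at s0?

E[ready U lock]: least fixpoint, start Z0 = Sat(lock) = {s0, s1, s2, s4, s5}, add states in Sat(ready) with some successor in Z. Already a fixed point.
Sat(E[ready U lock]) = {s0, s1, s2, s4, s5}
EF E[ready U lock]: least fixpoint, start Z0 = {s0, s1, s2, s4, s5}, add states with some successor in Z. Z1 = {s0, s1, s2, s3, s4, s5}; fixed.
Sat(EF E[ready U lock]) = {s0, s1, s2, s3, s4, s5}
s0 ∈ Sat(EF E[ready U lock]) = {s0, s1, s2, s3, s4, s5}, so the formula holds at s0.

Yes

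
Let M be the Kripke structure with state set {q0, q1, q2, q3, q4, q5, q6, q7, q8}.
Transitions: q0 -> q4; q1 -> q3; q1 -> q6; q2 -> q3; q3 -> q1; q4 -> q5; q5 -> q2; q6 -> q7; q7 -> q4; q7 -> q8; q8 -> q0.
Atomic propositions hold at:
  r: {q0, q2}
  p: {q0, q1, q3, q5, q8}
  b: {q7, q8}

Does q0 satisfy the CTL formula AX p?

Sat(AX p) = {s : every successor in {q0, q1, q3, q5, q8}} = {q2, q3, q4, q8}
q0 ∉ Sat(AX p) = {q2, q3, q4, q8}, so the formula does not hold at q0.

No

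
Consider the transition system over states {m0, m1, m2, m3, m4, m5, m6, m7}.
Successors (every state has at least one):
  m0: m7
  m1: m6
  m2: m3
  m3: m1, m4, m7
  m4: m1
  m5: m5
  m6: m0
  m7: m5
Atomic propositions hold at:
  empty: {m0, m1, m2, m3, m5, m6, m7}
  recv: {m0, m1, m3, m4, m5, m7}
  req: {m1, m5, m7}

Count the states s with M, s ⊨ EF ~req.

Sat(~req) = {m0, m2, m3, m4, m6}
EF ~req: least fixpoint, start Z0 = {m0, m2, m3, m4, m6}, add states with some successor in Z. Z1 = {m0, m1, m2, m3, m4, m6}; fixed.
Sat(EF ~req) = {m0, m1, m2, m3, m4, m6}
|Sat(EF ~req)| = |{m0, m1, m2, m3, m4, m6}| = 6.

6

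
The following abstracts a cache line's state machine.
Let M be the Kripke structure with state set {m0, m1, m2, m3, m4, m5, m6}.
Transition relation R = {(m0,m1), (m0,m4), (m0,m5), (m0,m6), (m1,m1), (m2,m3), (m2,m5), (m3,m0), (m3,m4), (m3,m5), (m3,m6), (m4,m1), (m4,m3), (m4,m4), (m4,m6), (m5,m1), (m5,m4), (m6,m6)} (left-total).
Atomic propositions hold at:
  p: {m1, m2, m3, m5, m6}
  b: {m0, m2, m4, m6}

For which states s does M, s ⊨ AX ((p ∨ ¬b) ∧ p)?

{m1, m2, m6}

Sat(¬b) = {m1, m3, m5}
Sat(p ∨ ¬b) = {m1, m2, m3, m5, m6}
Sat((p ∨ ¬b) ∧ p) = {m1, m2, m3, m5, m6}
Sat(AX ((p ∨ ¬b) ∧ p)) = {s : every successor in {m1, m2, m3, m5, m6}} = {m1, m2, m6}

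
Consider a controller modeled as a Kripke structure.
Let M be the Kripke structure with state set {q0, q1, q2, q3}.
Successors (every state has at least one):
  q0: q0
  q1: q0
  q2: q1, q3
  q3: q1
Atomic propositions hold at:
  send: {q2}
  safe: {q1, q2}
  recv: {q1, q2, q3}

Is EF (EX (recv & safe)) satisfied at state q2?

Yes

Sat(recv & safe) = {q1, q2}
Sat(EX (recv & safe)) = {s : some successor in {q1, q2}} = {q2, q3}
EF (EX (recv & safe)): least fixpoint, start Z0 = {q2, q3}, add states with some successor in Z. Already a fixed point.
Sat(EF (EX (recv & safe))) = {q2, q3}
q2 ∈ Sat(EF (EX (recv & safe))) = {q2, q3}, so the formula holds at q2.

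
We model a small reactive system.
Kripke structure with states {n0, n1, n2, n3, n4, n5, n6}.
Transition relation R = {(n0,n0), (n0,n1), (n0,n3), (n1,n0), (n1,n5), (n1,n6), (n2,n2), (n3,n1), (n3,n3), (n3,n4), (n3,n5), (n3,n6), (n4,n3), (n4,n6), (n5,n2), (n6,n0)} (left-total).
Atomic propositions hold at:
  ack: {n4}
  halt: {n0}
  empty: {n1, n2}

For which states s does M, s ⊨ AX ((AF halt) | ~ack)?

AF halt: least fixpoint, start Z0 = {n0}, add states with every successor in Z. Z1 = {n0, n6}; fixed.
Sat(AF halt) = {n0, n6}
Sat(~ack) = {n0, n1, n2, n3, n5, n6}
Sat((AF halt) | ~ack) = {n0, n1, n2, n3, n5, n6}
Sat(AX ((AF halt) | ~ack)) = {s : every successor in {n0, n1, n2, n3, n5, n6}} = {n0, n1, n2, n4, n5, n6}

{n0, n1, n2, n4, n5, n6}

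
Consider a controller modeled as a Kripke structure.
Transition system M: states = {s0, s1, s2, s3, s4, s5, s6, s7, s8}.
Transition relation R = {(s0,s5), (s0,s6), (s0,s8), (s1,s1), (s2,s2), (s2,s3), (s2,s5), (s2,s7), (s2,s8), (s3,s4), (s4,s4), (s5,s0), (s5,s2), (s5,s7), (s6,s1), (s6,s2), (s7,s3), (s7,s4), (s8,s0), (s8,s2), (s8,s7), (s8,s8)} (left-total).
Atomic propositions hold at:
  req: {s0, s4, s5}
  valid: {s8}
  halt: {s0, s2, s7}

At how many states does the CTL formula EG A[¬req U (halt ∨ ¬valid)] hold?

Sat(¬req) = {s1, s2, s3, s6, s7, s8}
Sat(¬valid) = {s0, s1, s2, s3, s4, s5, s6, s7}
Sat(halt ∨ ¬valid) = {s0, s1, s2, s3, s4, s5, s6, s7}
A[¬req U (halt ∨ ¬valid)]: least fixpoint, start Z0 = Sat((halt ∨ ¬valid)) = {s0, s1, s2, s3, s4, s5, s6, s7}, add states in Sat(¬req) with every successor in Z. Already a fixed point.
Sat(A[¬req U (halt ∨ ¬valid)]) = {s0, s1, s2, s3, s4, s5, s6, s7}
EG A[¬req U (halt ∨ ¬valid)]: greatest fixpoint, start Z0 = {s0, s1, s2, s3, s4, s5, s6, s7}, keep only states in Sat with some successor in Z. Already a fixed point.
Sat(EG A[¬req U (halt ∨ ¬valid)]) = {s0, s1, s2, s3, s4, s5, s6, s7}
|Sat(EG A[¬req U (halt ∨ ¬valid)])| = |{s0, s1, s2, s3, s4, s5, s6, s7}| = 8.

8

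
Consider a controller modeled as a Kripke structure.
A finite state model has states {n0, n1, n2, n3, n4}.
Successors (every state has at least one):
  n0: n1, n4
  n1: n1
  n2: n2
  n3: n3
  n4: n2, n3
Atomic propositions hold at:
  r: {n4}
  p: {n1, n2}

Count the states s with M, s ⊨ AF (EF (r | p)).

Sat(r | p) = {n1, n2, n4}
EF (r | p): least fixpoint, start Z0 = {n1, n2, n4}, add states with some successor in Z. Z1 = {n0, n1, n2, n4}; fixed.
Sat(EF (r | p)) = {n0, n1, n2, n4}
AF (EF (r | p)): least fixpoint, start Z0 = {n0, n1, n2, n4}, add states with every successor in Z. Already a fixed point.
Sat(AF (EF (r | p))) = {n0, n1, n2, n4}
|Sat(AF (EF (r | p)))| = |{n0, n1, n2, n4}| = 4.

4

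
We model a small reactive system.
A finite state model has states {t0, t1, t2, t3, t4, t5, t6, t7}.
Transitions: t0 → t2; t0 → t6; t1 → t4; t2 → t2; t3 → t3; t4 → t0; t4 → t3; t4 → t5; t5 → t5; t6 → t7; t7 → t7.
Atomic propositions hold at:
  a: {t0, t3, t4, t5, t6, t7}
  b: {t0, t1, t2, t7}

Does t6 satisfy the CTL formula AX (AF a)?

Yes

AF a: least fixpoint, start Z0 = {t0, t3, t4, t5, t6, t7}, add states with every successor in Z. Z1 = {t0, t1, t3, t4, t5, t6, t7}; fixed.
Sat(AF a) = {t0, t1, t3, t4, t5, t6, t7}
Sat(AX (AF a)) = {s : every successor in {t0, t1, t3, t4, t5, t6, t7}} = {t1, t3, t4, t5, t6, t7}
t6 ∈ Sat(AX (AF a)) = {t1, t3, t4, t5, t6, t7}, so the formula holds at t6.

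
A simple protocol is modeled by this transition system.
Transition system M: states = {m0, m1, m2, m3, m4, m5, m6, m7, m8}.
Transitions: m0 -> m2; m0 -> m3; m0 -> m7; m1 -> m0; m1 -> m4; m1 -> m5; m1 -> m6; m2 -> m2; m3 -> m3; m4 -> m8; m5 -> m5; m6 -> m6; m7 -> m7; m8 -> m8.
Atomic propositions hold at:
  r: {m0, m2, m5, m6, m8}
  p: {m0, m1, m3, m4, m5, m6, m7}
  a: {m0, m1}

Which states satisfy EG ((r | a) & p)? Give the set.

{m1, m5, m6}

Sat(r | a) = {m0, m1, m2, m5, m6, m8}
Sat((r | a) & p) = {m0, m1, m5, m6}
EG ((r | a) & p): greatest fixpoint, start Z0 = {m0, m1, m5, m6}, keep only states in Sat with some successor in Z. Z1 = {m1, m5, m6}; fixed.
Sat(EG ((r | a) & p)) = {m1, m5, m6}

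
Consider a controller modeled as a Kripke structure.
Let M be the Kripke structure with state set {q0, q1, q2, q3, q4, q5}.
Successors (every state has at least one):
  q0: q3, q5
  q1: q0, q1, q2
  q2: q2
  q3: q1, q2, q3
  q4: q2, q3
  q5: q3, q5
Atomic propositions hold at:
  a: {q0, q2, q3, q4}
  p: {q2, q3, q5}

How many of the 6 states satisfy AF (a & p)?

Sat(a & p) = {q2, q3}
AF (a & p): least fixpoint, start Z0 = {q2, q3}, add states with every successor in Z. Z1 = {q2, q3, q4}; fixed.
Sat(AF (a & p)) = {q2, q3, q4}
|Sat(AF (a & p))| = |{q2, q3, q4}| = 3.

3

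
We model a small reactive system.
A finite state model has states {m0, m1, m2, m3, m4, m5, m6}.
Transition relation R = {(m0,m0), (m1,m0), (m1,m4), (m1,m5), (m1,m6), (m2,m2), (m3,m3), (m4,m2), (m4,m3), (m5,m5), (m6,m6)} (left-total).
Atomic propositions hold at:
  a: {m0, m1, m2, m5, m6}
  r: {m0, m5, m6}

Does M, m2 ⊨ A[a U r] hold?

No

A[a U r]: least fixpoint, start Z0 = Sat(r) = {m0, m5, m6}, add states in Sat(a) with every successor in Z. Already a fixed point.
Sat(A[a U r]) = {m0, m5, m6}
m2 ∉ Sat(A[a U r]) = {m0, m5, m6}, so the formula does not hold at m2.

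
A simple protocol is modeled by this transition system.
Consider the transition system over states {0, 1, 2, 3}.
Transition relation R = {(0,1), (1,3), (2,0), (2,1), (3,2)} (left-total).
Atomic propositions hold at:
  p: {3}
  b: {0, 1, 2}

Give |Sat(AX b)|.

3

Sat(AX b) = {s : every successor in {0, 1, 2}} = {0, 2, 3}
|Sat(AX b)| = |{0, 2, 3}| = 3.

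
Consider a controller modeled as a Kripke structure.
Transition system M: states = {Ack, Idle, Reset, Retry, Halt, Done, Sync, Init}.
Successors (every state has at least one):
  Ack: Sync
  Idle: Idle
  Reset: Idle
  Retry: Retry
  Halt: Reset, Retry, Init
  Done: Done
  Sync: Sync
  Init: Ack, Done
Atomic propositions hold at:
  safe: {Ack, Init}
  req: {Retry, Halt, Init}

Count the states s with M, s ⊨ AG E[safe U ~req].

Sat(~req) = {Ack, Idle, Reset, Done, Sync}
E[safe U ~req]: least fixpoint, start Z0 = Sat(~req) = {Ack, Idle, Reset, Done, Sync}, add states in Sat(safe) with some successor in Z. Z1 = {Ack, Idle, Reset, Done, Sync, Init}; fixed.
Sat(E[safe U ~req]) = {Ack, Idle, Reset, Done, Sync, Init}
AG E[safe U ~req]: greatest fixpoint, start Z0 = {Ack, Idle, Reset, Done, Sync, Init}, keep only states in Sat with every successor in Z. Already a fixed point.
Sat(AG E[safe U ~req]) = {Ack, Idle, Reset, Done, Sync, Init}
|Sat(AG E[safe U ~req])| = |{Ack, Idle, Reset, Done, Sync, Init}| = 6.

6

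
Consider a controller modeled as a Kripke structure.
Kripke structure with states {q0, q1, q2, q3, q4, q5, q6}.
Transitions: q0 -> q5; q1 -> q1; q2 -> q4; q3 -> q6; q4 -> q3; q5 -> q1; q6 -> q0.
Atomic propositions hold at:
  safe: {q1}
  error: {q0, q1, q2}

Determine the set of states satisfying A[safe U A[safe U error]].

A[safe U error]: least fixpoint, start Z0 = Sat(error) = {q0, q1, q2}, add states in Sat(safe) with every successor in Z. Already a fixed point.
Sat(A[safe U error]) = {q0, q1, q2}
A[safe U A[safe U error]]: least fixpoint, start Z0 = Sat(A[safe U error]) = {q0, q1, q2}, add states in Sat(safe) with every successor in Z. Already a fixed point.
Sat(A[safe U A[safe U error]]) = {q0, q1, q2}

{q0, q1, q2}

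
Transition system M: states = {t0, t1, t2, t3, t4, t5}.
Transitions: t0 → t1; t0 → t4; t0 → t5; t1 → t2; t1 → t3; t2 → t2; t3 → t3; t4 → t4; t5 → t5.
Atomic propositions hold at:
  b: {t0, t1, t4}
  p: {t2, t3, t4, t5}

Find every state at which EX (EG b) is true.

EG b: greatest fixpoint, start Z0 = {t0, t1, t4}, keep only states in Sat with some successor in Z. Z1 = {t0, t4}; fixed.
Sat(EG b) = {t0, t4}
Sat(EX (EG b)) = {s : some successor in {t0, t4}} = {t0, t4}

{t0, t4}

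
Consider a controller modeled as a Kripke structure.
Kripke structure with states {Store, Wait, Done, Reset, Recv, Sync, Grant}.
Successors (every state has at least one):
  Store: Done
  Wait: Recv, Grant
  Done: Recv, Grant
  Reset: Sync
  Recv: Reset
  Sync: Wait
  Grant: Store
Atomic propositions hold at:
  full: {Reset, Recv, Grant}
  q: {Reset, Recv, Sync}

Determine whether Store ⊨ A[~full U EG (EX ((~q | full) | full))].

Sat(~full) = {Store, Wait, Done, Sync}
Sat(~q) = {Store, Wait, Done, Grant}
Sat(~q | full) = {Store, Wait, Done, Reset, Recv, Grant}
Sat((~q | full) | full) = {Store, Wait, Done, Reset, Recv, Grant}
Sat(EX ((~q | full) | full)) = {s : some successor in {Store, Wait, Done, Reset, Recv, Grant}} = {Store, Wait, Done, Recv, Sync, Grant}
EG (EX ((~q | full) | full)): greatest fixpoint, start Z0 = {Store, Wait, Done, Recv, Sync, Grant}, keep only states in Sat with some successor in Z. Z1 = {Store, Wait, Done, Sync, Grant}; fixed.
Sat(EG (EX ((~q | full) | full))) = {Store, Wait, Done, Sync, Grant}
A[~full U EG (EX ((~q | full) | full))]: least fixpoint, start Z0 = Sat(EG (EX ((~q | full) | full))) = {Store, Wait, Done, Sync, Grant}, add states in Sat(~full) with every successor in Z. Already a fixed point.
Sat(A[~full U EG (EX ((~q | full) | full))]) = {Store, Wait, Done, Sync, Grant}
Store ∈ Sat(A[~full U EG (EX ((~q | full) | full))]) = {Store, Wait, Done, Sync, Grant}, so the formula holds at Store.

Yes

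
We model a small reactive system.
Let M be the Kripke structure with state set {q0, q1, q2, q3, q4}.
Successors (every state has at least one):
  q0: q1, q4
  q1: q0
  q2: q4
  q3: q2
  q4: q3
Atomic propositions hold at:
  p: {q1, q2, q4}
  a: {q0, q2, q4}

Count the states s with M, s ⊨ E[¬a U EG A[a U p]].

2

Sat(¬a) = {q1, q3}
A[a U p]: least fixpoint, start Z0 = Sat(p) = {q1, q2, q4}, add states in Sat(a) with every successor in Z. Z1 = {q0, q1, q2, q4}; fixed.
Sat(A[a U p]) = {q0, q1, q2, q4}
EG A[a U p]: greatest fixpoint, start Z0 = {q0, q1, q2, q4}, keep only states in Sat with some successor in Z. Z1 = {q0, q1, q2}; Z2 = {q0, q1}; fixed.
Sat(EG A[a U p]) = {q0, q1}
E[¬a U EG A[a U p]]: least fixpoint, start Z0 = Sat(EG A[a U p]) = {q0, q1}, add states in Sat(¬a) with some successor in Z. Already a fixed point.
Sat(E[¬a U EG A[a U p]]) = {q0, q1}
|Sat(E[¬a U EG A[a U p]])| = |{q0, q1}| = 2.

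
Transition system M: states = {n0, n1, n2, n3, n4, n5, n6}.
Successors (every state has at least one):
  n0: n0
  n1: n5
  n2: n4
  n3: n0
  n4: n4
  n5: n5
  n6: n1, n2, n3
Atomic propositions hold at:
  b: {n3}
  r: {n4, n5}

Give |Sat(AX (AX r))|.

4

Sat(AX r) = {s : every successor in {n4, n5}} = {n1, n2, n4, n5}
Sat(AX (AX r)) = {s : every successor in {n1, n2, n4, n5}} = {n1, n2, n4, n5}
|Sat(AX (AX r))| = |{n1, n2, n4, n5}| = 4.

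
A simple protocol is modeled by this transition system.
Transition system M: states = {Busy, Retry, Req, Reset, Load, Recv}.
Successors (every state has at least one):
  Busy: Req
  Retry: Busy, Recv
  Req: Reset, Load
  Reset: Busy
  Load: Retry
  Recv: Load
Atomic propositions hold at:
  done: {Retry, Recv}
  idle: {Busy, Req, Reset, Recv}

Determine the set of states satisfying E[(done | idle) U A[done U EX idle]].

{Busy, Retry, Req, Reset}

Sat(done | idle) = {Busy, Retry, Req, Reset, Recv}
Sat(EX idle) = {s : some successor in {Busy, Req, Reset, Recv}} = {Busy, Retry, Req, Reset}
A[done U EX idle]: least fixpoint, start Z0 = Sat(EX idle) = {Busy, Retry, Req, Reset}, add states in Sat(done) with every successor in Z. Already a fixed point.
Sat(A[done U EX idle]) = {Busy, Retry, Req, Reset}
E[(done | idle) U A[done U EX idle]]: least fixpoint, start Z0 = Sat(A[done U EX idle]) = {Busy, Retry, Req, Reset}, add states in Sat(done | idle) with some successor in Z. Already a fixed point.
Sat(E[(done | idle) U A[done U EX idle]]) = {Busy, Retry, Req, Reset}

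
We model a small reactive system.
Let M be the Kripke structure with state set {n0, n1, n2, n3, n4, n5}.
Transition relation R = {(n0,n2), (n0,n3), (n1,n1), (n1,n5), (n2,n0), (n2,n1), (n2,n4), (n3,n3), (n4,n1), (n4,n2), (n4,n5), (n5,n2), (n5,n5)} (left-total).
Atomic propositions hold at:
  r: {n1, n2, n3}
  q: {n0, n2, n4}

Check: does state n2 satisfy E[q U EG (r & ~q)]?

Sat(~q) = {n1, n3, n5}
Sat(r & ~q) = {n1, n3}
EG (r & ~q): greatest fixpoint, start Z0 = {n1, n3}, keep only states in Sat with some successor in Z. Already a fixed point.
Sat(EG (r & ~q)) = {n1, n3}
E[q U EG (r & ~q)]: least fixpoint, start Z0 = Sat(EG (r & ~q)) = {n1, n3}, add states in Sat(q) with some successor in Z. Z1 = {n0, n1, n2, n3, n4}; fixed.
Sat(E[q U EG (r & ~q)]) = {n0, n1, n2, n3, n4}
n2 ∈ Sat(E[q U EG (r & ~q)]) = {n0, n1, n2, n3, n4}, so the formula holds at n2.

Yes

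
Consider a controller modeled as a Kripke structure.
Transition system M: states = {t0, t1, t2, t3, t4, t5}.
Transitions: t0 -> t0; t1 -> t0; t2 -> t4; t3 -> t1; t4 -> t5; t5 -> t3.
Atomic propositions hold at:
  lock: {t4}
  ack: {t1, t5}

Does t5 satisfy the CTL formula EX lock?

Sat(EX lock) = {s : some successor in {t4}} = {t2}
t5 ∉ Sat(EX lock) = {t2}, so the formula does not hold at t5.

No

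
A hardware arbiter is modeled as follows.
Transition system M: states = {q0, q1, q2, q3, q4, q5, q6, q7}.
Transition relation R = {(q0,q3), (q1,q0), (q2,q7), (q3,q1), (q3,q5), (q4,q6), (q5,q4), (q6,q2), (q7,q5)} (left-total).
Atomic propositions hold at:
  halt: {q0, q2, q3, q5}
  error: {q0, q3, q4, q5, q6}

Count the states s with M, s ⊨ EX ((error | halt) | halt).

Sat(error | halt) = {q0, q2, q3, q4, q5, q6}
Sat((error | halt) | halt) = {q0, q2, q3, q4, q5, q6}
Sat(EX ((error | halt) | halt)) = {s : some successor in {q0, q2, q3, q4, q5, q6}} = {q0, q1, q3, q4, q5, q6, q7}
|Sat(EX ((error | halt) | halt))| = |{q0, q1, q3, q4, q5, q6, q7}| = 7.

7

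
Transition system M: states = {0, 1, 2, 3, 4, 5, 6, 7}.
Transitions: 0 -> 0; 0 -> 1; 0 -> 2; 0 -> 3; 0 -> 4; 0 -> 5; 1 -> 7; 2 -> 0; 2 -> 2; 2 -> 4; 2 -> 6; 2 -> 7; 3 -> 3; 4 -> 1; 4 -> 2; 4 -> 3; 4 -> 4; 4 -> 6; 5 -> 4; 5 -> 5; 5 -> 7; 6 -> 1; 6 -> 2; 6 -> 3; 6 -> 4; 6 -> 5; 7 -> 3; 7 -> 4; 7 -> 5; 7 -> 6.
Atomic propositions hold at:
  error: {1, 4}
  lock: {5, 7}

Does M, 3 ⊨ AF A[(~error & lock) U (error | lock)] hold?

Sat(~error) = {0, 2, 3, 5, 6, 7}
Sat(~error & lock) = {5, 7}
Sat(error | lock) = {1, 4, 5, 7}
A[(~error & lock) U (error | lock)]: least fixpoint, start Z0 = Sat((error | lock)) = {1, 4, 5, 7}, add states in Sat(~error & lock) with every successor in Z. Already a fixed point.
Sat(A[(~error & lock) U (error | lock)]) = {1, 4, 5, 7}
AF A[(~error & lock) U (error | lock)]: least fixpoint, start Z0 = {1, 4, 5, 7}, add states with every successor in Z. Already a fixed point.
Sat(AF A[(~error & lock) U (error | lock)]) = {1, 4, 5, 7}
3 ∉ Sat(AF A[(~error & lock) U (error | lock)]) = {1, 4, 5, 7}, so the formula does not hold at 3.

No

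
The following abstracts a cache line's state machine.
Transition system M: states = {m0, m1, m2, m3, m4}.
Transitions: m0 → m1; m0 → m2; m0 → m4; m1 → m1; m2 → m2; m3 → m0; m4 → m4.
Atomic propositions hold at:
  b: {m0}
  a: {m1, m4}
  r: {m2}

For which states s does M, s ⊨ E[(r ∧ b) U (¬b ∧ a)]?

Sat(r ∧ b) = ∅
Sat(¬b) = {m1, m2, m3, m4}
Sat(¬b ∧ a) = {m1, m4}
E[(r ∧ b) U (¬b ∧ a)]: least fixpoint, start Z0 = Sat((¬b ∧ a)) = {m1, m4}, add states in Sat(r ∧ b) with some successor in Z. Already a fixed point.
Sat(E[(r ∧ b) U (¬b ∧ a)]) = {m1, m4}

{m1, m4}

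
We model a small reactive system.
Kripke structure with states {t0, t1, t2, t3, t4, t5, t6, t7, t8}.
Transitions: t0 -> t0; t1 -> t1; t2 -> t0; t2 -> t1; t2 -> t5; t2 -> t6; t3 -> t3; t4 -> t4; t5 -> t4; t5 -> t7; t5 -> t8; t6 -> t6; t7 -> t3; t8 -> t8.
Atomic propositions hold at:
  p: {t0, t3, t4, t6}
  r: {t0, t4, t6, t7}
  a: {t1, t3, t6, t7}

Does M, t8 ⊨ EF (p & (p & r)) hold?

No

Sat(p & r) = {t0, t4, t6}
Sat(p & (p & r)) = {t0, t4, t6}
EF (p & (p & r)): least fixpoint, start Z0 = {t0, t4, t6}, add states with some successor in Z. Z1 = {t0, t2, t4, t5, t6}; fixed.
Sat(EF (p & (p & r))) = {t0, t2, t4, t5, t6}
t8 ∉ Sat(EF (p & (p & r))) = {t0, t2, t4, t5, t6}, so the formula does not hold at t8.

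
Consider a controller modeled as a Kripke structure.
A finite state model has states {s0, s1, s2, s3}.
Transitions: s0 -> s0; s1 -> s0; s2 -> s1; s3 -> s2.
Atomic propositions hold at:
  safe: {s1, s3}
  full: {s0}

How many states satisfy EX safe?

Sat(EX safe) = {s : some successor in {s1, s3}} = {s2}
|Sat(EX safe)| = |{s2}| = 1.

1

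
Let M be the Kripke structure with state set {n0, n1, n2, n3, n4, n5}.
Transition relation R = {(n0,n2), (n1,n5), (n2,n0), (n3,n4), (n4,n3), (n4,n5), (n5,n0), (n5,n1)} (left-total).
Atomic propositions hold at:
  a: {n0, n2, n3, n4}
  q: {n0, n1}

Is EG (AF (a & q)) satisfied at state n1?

No

Sat(a & q) = {n0}
AF (a & q): least fixpoint, start Z0 = {n0}, add states with every successor in Z. Z1 = {n0, n2}; fixed.
Sat(AF (a & q)) = {n0, n2}
EG (AF (a & q)): greatest fixpoint, start Z0 = {n0, n2}, keep only states in Sat with some successor in Z. Already a fixed point.
Sat(EG (AF (a & q))) = {n0, n2}
n1 ∉ Sat(EG (AF (a & q))) = {n0, n2}, so the formula does not hold at n1.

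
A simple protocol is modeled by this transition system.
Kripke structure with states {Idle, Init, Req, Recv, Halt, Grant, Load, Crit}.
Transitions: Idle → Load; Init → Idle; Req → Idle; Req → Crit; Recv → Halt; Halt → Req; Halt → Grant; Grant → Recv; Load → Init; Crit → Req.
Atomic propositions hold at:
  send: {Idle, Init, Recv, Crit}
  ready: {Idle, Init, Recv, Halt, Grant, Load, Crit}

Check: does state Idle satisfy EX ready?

Yes

Sat(EX ready) = {s : some successor in {Idle, Init, Recv, Halt, Grant, Load, Crit}} = {Idle, Init, Req, Recv, Halt, Grant, Load}
Idle ∈ Sat(EX ready) = {Idle, Init, Req, Recv, Halt, Grant, Load}, so the formula holds at Idle.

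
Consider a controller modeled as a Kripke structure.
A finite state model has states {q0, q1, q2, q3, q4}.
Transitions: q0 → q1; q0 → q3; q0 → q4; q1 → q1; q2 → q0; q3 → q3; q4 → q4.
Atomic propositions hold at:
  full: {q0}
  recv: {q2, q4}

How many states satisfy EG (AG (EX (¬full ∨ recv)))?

4

Sat(¬full) = {q1, q2, q3, q4}
Sat(¬full ∨ recv) = {q1, q2, q3, q4}
Sat(EX (¬full ∨ recv)) = {s : some successor in {q1, q2, q3, q4}} = {q0, q1, q3, q4}
AG (EX (¬full ∨ recv)): greatest fixpoint, start Z0 = {q0, q1, q3, q4}, keep only states in Sat with every successor in Z. Already a fixed point.
Sat(AG (EX (¬full ∨ recv))) = {q0, q1, q3, q4}
EG (AG (EX (¬full ∨ recv))): greatest fixpoint, start Z0 = {q0, q1, q3, q4}, keep only states in Sat with some successor in Z. Already a fixed point.
Sat(EG (AG (EX (¬full ∨ recv)))) = {q0, q1, q3, q4}
|Sat(EG (AG (EX (¬full ∨ recv))))| = |{q0, q1, q3, q4}| = 4.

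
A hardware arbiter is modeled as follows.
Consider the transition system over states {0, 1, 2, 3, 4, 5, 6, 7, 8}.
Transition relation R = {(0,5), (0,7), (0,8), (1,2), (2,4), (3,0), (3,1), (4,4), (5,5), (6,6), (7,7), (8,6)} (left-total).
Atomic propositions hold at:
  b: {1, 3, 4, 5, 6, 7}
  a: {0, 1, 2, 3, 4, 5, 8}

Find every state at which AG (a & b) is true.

Sat(a & b) = {1, 3, 4, 5}
AG (a & b): greatest fixpoint, start Z0 = {1, 3, 4, 5}, keep only states in Sat with every successor in Z. Z1 = {4, 5}; fixed.
Sat(AG (a & b)) = {4, 5}

{4, 5}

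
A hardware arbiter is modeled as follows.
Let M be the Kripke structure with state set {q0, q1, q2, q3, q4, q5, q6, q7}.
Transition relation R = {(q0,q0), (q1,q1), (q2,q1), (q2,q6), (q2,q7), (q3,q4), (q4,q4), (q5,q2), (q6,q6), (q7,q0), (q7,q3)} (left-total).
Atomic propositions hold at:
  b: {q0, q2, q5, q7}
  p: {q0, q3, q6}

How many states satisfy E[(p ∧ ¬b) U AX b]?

2

Sat(¬b) = {q1, q3, q4, q6}
Sat(p ∧ ¬b) = {q3, q6}
Sat(AX b) = {s : every successor in {q0, q2, q5, q7}} = {q0, q5}
E[(p ∧ ¬b) U AX b]: least fixpoint, start Z0 = Sat(AX b) = {q0, q5}, add states in Sat(p ∧ ¬b) with some successor in Z. Already a fixed point.
Sat(E[(p ∧ ¬b) U AX b]) = {q0, q5}
|Sat(E[(p ∧ ¬b) U AX b])| = |{q0, q5}| = 2.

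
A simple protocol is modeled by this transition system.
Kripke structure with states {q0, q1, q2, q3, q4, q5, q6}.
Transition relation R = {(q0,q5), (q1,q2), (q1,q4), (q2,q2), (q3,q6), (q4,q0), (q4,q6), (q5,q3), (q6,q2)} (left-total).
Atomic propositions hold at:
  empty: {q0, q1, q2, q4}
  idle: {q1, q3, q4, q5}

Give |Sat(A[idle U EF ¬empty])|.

6

Sat(¬empty) = {q3, q5, q6}
EF ¬empty: least fixpoint, start Z0 = {q3, q5, q6}, add states with some successor in Z. Z1 = {q0, q3, q4, q5, q6}; Z2 = {q0, q1, q3, q4, q5, q6}; fixed.
Sat(EF ¬empty) = {q0, q1, q3, q4, q5, q6}
A[idle U EF ¬empty]: least fixpoint, start Z0 = Sat(EF ¬empty) = {q0, q1, q3, q4, q5, q6}, add states in Sat(idle) with every successor in Z. Already a fixed point.
Sat(A[idle U EF ¬empty]) = {q0, q1, q3, q4, q5, q6}
|Sat(A[idle U EF ¬empty])| = |{q0, q1, q3, q4, q5, q6}| = 6.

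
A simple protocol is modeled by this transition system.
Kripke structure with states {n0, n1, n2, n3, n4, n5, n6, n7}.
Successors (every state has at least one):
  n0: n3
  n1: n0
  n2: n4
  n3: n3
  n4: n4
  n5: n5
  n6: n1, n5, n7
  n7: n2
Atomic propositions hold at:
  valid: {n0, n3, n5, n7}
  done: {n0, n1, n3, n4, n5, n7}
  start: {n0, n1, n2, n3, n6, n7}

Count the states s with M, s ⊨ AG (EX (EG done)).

EG done: greatest fixpoint, start Z0 = {n0, n1, n3, n4, n5, n7}, keep only states in Sat with some successor in Z. Z1 = {n0, n1, n3, n4, n5}; fixed.
Sat(EG done) = {n0, n1, n3, n4, n5}
Sat(EX (EG done)) = {s : some successor in {n0, n1, n3, n4, n5}} = {n0, n1, n2, n3, n4, n5, n6}
AG (EX (EG done)): greatest fixpoint, start Z0 = {n0, n1, n2, n3, n4, n5, n6}, keep only states in Sat with every successor in Z. Z1 = {n0, n1, n2, n3, n4, n5}; fixed.
Sat(AG (EX (EG done))) = {n0, n1, n2, n3, n4, n5}
|Sat(AG (EX (EG done)))| = |{n0, n1, n2, n3, n4, n5}| = 6.

6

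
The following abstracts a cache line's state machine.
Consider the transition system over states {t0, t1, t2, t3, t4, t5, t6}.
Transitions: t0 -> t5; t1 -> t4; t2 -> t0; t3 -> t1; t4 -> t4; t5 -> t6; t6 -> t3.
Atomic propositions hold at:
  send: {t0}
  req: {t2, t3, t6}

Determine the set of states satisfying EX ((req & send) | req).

{t5, t6}

Sat(req & send) = ∅
Sat((req & send) | req) = {t2, t3, t6}
Sat(EX ((req & send) | req)) = {s : some successor in {t2, t3, t6}} = {t5, t6}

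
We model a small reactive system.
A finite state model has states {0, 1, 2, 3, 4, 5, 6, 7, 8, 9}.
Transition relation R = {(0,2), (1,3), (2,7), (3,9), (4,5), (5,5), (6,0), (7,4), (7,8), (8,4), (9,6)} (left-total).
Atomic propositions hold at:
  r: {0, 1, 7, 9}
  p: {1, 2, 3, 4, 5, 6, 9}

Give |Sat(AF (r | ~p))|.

8

Sat(~p) = {0, 7, 8}
Sat(r | ~p) = {0, 1, 7, 8, 9}
AF (r | ~p): least fixpoint, start Z0 = {0, 1, 7, 8, 9}, add states with every successor in Z. Z1 = {0, 1, 2, 3, 6, 7, 8, 9}; fixed.
Sat(AF (r | ~p)) = {0, 1, 2, 3, 6, 7, 8, 9}
|Sat(AF (r | ~p))| = |{0, 1, 2, 3, 6, 7, 8, 9}| = 8.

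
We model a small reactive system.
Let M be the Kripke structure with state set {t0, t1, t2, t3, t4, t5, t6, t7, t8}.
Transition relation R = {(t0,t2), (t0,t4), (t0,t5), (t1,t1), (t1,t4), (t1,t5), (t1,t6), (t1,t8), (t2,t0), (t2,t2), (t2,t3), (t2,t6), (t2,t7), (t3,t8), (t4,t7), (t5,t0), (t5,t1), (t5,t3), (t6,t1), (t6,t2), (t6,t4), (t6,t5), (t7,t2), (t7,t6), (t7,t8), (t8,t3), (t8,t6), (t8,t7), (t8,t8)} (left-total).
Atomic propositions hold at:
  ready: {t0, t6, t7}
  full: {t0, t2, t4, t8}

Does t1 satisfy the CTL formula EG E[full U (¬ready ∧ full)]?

No

Sat(¬ready) = {t1, t2, t3, t4, t5, t8}
Sat(¬ready ∧ full) = {t2, t4, t8}
E[full U (¬ready ∧ full)]: least fixpoint, start Z0 = Sat((¬ready ∧ full)) = {t2, t4, t8}, add states in Sat(full) with some successor in Z. Z1 = {t0, t2, t4, t8}; fixed.
Sat(E[full U (¬ready ∧ full)]) = {t0, t2, t4, t8}
EG E[full U (¬ready ∧ full)]: greatest fixpoint, start Z0 = {t0, t2, t4, t8}, keep only states in Sat with some successor in Z. Z1 = {t0, t2, t8}; fixed.
Sat(EG E[full U (¬ready ∧ full)]) = {t0, t2, t8}
t1 ∉ Sat(EG E[full U (¬ready ∧ full)]) = {t0, t2, t8}, so the formula does not hold at t1.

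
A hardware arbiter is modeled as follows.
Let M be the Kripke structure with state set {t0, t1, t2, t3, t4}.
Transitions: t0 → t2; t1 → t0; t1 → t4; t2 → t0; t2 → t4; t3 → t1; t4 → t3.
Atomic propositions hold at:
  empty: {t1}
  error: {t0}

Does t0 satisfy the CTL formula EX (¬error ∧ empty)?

Sat(¬error) = {t1, t2, t3, t4}
Sat(¬error ∧ empty) = {t1}
Sat(EX (¬error ∧ empty)) = {s : some successor in {t1}} = {t3}
t0 ∉ Sat(EX (¬error ∧ empty)) = {t3}, so the formula does not hold at t0.

No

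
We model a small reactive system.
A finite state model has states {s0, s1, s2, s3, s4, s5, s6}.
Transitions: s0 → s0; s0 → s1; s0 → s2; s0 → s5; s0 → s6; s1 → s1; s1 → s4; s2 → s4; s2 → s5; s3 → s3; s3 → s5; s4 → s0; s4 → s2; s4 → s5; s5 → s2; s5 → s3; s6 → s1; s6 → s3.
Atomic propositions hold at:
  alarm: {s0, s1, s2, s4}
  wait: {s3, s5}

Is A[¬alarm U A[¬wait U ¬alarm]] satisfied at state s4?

No

Sat(¬alarm) = {s3, s5, s6}
Sat(¬wait) = {s0, s1, s2, s4, s6}
A[¬wait U ¬alarm]: least fixpoint, start Z0 = Sat(¬alarm) = {s3, s5, s6}, add states in Sat(¬wait) with every successor in Z. Already a fixed point.
Sat(A[¬wait U ¬alarm]) = {s3, s5, s6}
A[¬alarm U A[¬wait U ¬alarm]]: least fixpoint, start Z0 = Sat(A[¬wait U ¬alarm]) = {s3, s5, s6}, add states in Sat(¬alarm) with every successor in Z. Already a fixed point.
Sat(A[¬alarm U A[¬wait U ¬alarm]]) = {s3, s5, s6}
s4 ∉ Sat(A[¬alarm U A[¬wait U ¬alarm]]) = {s3, s5, s6}, so the formula does not hold at s4.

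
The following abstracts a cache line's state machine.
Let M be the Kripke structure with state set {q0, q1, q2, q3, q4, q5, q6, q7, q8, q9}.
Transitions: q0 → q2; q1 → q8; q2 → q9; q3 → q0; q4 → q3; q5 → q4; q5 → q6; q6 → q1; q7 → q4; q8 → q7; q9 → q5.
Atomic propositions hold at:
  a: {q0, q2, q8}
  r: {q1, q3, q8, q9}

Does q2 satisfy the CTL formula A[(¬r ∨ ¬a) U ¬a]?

Sat(¬r) = {q0, q2, q4, q5, q6, q7}
Sat(¬a) = {q1, q3, q4, q5, q6, q7, q9}
Sat(¬r ∨ ¬a) = {q0, q1, q2, q3, q4, q5, q6, q7, q9}
A[(¬r ∨ ¬a) U ¬a]: least fixpoint, start Z0 = Sat(¬a) = {q1, q3, q4, q5, q6, q7, q9}, add states in Sat(¬r ∨ ¬a) with every successor in Z. Z1 = {q1, q2, q3, q4, q5, q6, q7, q9}; Z2 = {q0, q1, q2, q3, q4, q5, q6, q7, q9}; fixed.
Sat(A[(¬r ∨ ¬a) U ¬a]) = {q0, q1, q2, q3, q4, q5, q6, q7, q9}
q2 ∈ Sat(A[(¬r ∨ ¬a) U ¬a]) = {q0, q1, q2, q3, q4, q5, q6, q7, q9}, so the formula holds at q2.

Yes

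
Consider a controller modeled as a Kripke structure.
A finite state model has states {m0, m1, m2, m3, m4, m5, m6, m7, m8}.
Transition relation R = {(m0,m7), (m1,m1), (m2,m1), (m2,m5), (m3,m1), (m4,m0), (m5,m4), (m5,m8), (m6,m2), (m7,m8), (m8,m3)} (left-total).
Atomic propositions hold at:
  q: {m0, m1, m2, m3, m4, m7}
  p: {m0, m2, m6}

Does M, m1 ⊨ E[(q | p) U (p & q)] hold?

Sat(q | p) = {m0, m1, m2, m3, m4, m6, m7}
Sat(p & q) = {m0, m2}
E[(q | p) U (p & q)]: least fixpoint, start Z0 = Sat((p & q)) = {m0, m2}, add states in Sat(q | p) with some successor in Z. Z1 = {m0, m2, m4, m6}; fixed.
Sat(E[(q | p) U (p & q)]) = {m0, m2, m4, m6}
m1 ∉ Sat(E[(q | p) U (p & q)]) = {m0, m2, m4, m6}, so the formula does not hold at m1.

No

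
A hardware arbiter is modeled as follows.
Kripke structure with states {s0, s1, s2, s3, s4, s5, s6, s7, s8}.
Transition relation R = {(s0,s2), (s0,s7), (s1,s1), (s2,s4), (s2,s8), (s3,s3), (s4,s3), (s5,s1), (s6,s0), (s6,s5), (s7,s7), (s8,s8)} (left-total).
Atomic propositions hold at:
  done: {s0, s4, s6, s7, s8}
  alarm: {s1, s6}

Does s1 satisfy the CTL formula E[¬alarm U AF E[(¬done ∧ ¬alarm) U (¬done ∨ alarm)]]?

Yes

Sat(¬alarm) = {s0, s2, s3, s4, s5, s7, s8}
Sat(¬done) = {s1, s2, s3, s5}
Sat(¬done ∧ ¬alarm) = {s2, s3, s5}
Sat(¬done ∨ alarm) = {s1, s2, s3, s5, s6}
E[(¬done ∧ ¬alarm) U (¬done ∨ alarm)]: least fixpoint, start Z0 = Sat((¬done ∨ alarm)) = {s1, s2, s3, s5, s6}, add states in Sat(¬done ∧ ¬alarm) with some successor in Z. Already a fixed point.
Sat(E[(¬done ∧ ¬alarm) U (¬done ∨ alarm)]) = {s1, s2, s3, s5, s6}
AF E[(¬done ∧ ¬alarm) U (¬done ∨ alarm)]: least fixpoint, start Z0 = {s1, s2, s3, s5, s6}, add states with every successor in Z. Z1 = {s1, s2, s3, s4, s5, s6}; fixed.
Sat(AF E[(¬done ∧ ¬alarm) U (¬done ∨ alarm)]) = {s1, s2, s3, s4, s5, s6}
E[¬alarm U AF E[(¬done ∧ ¬alarm) U (¬done ∨ alarm)]]: least fixpoint, start Z0 = Sat(AF E[(¬done ∧ ¬alarm) U (¬done ∨ alarm)]) = {s1, s2, s3, s4, s5, s6}, add states in Sat(¬alarm) with some successor in Z. Z1 = {s0, s1, s2, s3, s4, s5, s6}; fixed.
Sat(E[¬alarm U AF E[(¬done ∧ ¬alarm) U (¬done ∨ alarm)]]) = {s0, s1, s2, s3, s4, s5, s6}
s1 ∈ Sat(E[¬alarm U AF E[(¬done ∧ ¬alarm) U (¬done ∨ alarm)]]) = {s0, s1, s2, s3, s4, s5, s6}, so the formula holds at s1.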